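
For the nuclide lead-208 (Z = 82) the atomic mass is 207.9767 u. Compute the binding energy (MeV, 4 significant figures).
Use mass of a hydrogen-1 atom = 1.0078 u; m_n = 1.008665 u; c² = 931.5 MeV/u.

Z = 82, so N = A − Z = 208 − 82 = 126.
Mass of separated nucleons = 82(1.0078) + 126(1.008665) = 82.6396 + 127.091790 = 209.731390 u
Mass defect Δm = 209.731390 − 207.9767 = 1.754690 u
Converting to energy: 1.754690 u × 931.5 MeV/u = 1634.49 MeV

1634 MeV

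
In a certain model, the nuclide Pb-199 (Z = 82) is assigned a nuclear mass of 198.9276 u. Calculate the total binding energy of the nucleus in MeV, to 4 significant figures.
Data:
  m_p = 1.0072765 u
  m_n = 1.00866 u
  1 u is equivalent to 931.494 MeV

Σm = 82·m_p + 117·m_n = 82.5966730 + 118.01322 = 200.6098930 u
Δm = 200.6098930 − 198.9276 = 1.6822930 u
Binding energy = Δm·c² = 1.6822930 × 931.494 MeV/u = 1567.05 MeV

1567 MeV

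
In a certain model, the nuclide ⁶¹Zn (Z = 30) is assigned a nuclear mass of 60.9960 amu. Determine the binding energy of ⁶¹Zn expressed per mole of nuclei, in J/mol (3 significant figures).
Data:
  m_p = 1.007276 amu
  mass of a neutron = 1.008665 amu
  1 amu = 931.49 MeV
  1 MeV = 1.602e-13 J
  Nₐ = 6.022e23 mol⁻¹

4.41e+13 J/mol

Mass of separated nucleons = 30(1.007276) + 31(1.008665) = 30.218280 + 31.268615 = 61.486895 amu
Δm = 61.486895 − 60.9960 = 0.490895 amu
Converting to energy: 0.490895 amu × 931.49 MeV/amu = 457.264 MeV
Per nucleus in joules: 457.264 MeV × 1.602e-13 J/MeV = 7.3254e-11 J
Per mole: 7.3254e-11 J × 6.022e23 mol⁻¹ = 4.4114e+13 J/mol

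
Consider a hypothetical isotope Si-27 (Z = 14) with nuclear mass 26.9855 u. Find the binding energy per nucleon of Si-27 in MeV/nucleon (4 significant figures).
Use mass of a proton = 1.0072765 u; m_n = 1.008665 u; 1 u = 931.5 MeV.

Mass of separated nucleons = 14(1.0072765) + 13(1.008665) = 14.1018710 + 13.112645 = 27.2145160 u
Mass defect Δm = 27.2145160 − 26.9855 = 0.2290160 u
E_B = 0.2290160 × 931.5 = 213.328 MeV
Dividing by A = 27 gives 7.901 MeV per nucleon.

7.901 MeV/nucleon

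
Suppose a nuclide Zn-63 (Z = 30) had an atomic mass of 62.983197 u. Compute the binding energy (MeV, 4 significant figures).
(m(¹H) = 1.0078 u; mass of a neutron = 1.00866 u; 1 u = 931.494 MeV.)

Z = 30, so N = A − Z = 63 − 30 = 33.
Σm = 30·m(¹H) + 33·m_n = 30.2340 + 33.28578 = 63.51978 u
Mass defect Δm = 63.51978 − 62.983197 = 0.536583 u
Converting to energy: 0.536583 u × 931.494 MeV/u = 499.824 MeV

499.8 MeV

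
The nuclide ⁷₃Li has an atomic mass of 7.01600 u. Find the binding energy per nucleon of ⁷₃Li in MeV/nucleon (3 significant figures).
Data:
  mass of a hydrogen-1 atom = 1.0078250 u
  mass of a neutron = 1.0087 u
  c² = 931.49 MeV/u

The nucleus contains 3 protons and 7 − 3 = 4 neutrons.
Total constituent mass: 3 × 1.0078250 + 4 × 1.0087 = 7.0582750 u
The mass defect is 7.0582750 − 7.01600 = 0.0422750 u.
E_B = 0.0422750 × 931.49 = 39.3787 MeV
Per nucleon: 39.3787 / 7 = 5.626 MeV

5.63 MeV/nucleon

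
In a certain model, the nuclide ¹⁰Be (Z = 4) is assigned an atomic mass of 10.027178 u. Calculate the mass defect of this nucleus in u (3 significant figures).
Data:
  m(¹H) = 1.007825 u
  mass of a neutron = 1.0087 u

0.0563 u

With 4 protons and 6 neutrons (A = 10):
Σm = 4·m(¹H) + 6·m_n = 4.031300 + 6.0522 = 10.083500 u
Δm = 10.083500 − 10.027178 = 0.056322 u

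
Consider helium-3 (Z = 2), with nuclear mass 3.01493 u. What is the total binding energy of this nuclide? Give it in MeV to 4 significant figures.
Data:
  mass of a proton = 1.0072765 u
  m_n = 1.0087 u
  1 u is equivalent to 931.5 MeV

Mass of separated nucleons = 2(1.0072765) + 1(1.0087) = 2.0145530 + 1.0087 = 3.0232530 u
The mass defect is 3.0232530 − 3.01493 = 0.0083230 u.
Binding energy = Δm·c² = 0.0083230 × 931.5 MeV/u = 7.75287 MeV

7.753 MeV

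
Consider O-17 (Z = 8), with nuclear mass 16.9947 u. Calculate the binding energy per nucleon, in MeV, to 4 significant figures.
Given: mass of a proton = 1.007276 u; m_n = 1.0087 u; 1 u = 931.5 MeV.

7.770 MeV/nucleon

With 8 protons and 9 neutrons (A = 17):
Total constituent mass: 8 × 1.007276 + 9 × 1.0087 = 17.136508 u
The mass defect is 17.136508 − 16.9947 = 0.141808 u.
Converting to energy: 0.141808 u × 931.5 MeV/u = 132.094 MeV
Dividing by A = 17 gives 7.770 MeV per nucleon.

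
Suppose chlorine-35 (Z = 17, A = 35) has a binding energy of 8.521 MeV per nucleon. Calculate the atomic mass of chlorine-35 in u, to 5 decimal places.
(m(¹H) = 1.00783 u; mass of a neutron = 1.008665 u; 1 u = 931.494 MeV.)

34.96891 u

Total binding energy = 35 × 8.521 = 298.235 MeV
Mass defect = 298.235 MeV / (931.494 MeV/u) = 0.3201685 u
Constituent mass = 17(1.00783) + 18(1.008665) = 35.289080 u
Atomic mass = 35.289080 − 0.3201685 = 34.9689115 u ≈ 34.96891 u (to 5 decimal places)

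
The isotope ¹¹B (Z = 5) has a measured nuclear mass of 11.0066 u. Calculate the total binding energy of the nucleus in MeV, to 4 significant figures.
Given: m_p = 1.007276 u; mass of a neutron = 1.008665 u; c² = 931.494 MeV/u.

76.17 MeV

Total constituent mass: 5 × 1.007276 + 6 × 1.008665 = 11.088370 u
Δm = 11.088370 − 11.0066 = 0.081770 u
Converting to energy: 0.081770 u × 931.494 MeV/u = 76.1683 MeV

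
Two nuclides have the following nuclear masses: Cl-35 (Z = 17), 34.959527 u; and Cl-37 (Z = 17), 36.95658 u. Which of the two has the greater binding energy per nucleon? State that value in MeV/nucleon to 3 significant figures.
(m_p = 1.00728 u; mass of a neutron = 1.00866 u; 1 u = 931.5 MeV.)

Cl-35: Σm = 17(1.00728) + 18(1.00866) = 35.27964 u; Δm = 0.320113 u; E_B = 298.19 MeV; E_B/A = 8.520 MeV
Cl-37: Σm = 17(1.00728) + 20(1.00866) = 37.29696 u; Δm = 0.34038 u; E_B = 317.06 MeV; E_B/A = 8.569 MeV
Cl-37 has the higher binding energy per nucleon, so it is the more tightly bound nucleus.

Cl-37; 8.57 MeV/nucleon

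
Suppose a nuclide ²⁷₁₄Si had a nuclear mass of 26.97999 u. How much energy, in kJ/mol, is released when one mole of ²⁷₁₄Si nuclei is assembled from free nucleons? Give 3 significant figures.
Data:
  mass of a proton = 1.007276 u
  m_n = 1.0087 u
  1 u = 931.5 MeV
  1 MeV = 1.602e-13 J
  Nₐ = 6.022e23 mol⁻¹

2.11e+10 kJ/mol

With 14 protons and 13 neutrons (A = 27):
Mass of separated nucleons = 14(1.007276) + 13(1.0087) = 14.101864 + 13.1131 = 27.214964 u
The mass defect is 27.214964 − 26.97999 = 0.234974 u.
Binding energy = Δm·c² = 0.234974 × 931.5 MeV/u = 218.878 MeV
Per nucleus in joules: 218.878 MeV × 1.602e-13 J/MeV = 3.5064e-11 J
Per mole: 3.5064e-11 J × 6.022e23 mol⁻¹ = 2.1116e+13 J/mol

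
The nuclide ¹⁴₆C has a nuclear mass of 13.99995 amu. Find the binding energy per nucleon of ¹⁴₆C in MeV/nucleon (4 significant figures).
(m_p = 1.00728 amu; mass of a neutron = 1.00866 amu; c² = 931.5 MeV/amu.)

Mass of separated nucleons = 6(1.00728) + 8(1.00866) = 6.04368 + 8.06928 = 14.11296 amu
Δm = 14.11296 − 13.99995 = 0.11301 amu
E_B = 0.11301 × 931.5 = 105.269 MeV
BE/A = 105.269 MeV / 14 = 7.519 MeV/nucleon

7.519 MeV/nucleon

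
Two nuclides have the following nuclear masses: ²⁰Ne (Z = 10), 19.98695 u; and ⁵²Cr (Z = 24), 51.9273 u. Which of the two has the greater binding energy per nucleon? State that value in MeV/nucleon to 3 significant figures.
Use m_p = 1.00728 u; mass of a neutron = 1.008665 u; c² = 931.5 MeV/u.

²⁰Ne: Σm = 10(1.00728) + 10(1.008665) = 20.159450 u; Δm = 0.172500 u; E_B = 160.68 MeV; E_B/A = 8.034 MeV
⁵²Cr: Σm = 24(1.00728) + 28(1.008665) = 52.417340 u; Δm = 0.490040 u; E_B = 456.47 MeV; E_B/A = 8.778 MeV
⁵²Cr has the higher binding energy per nucleon, so it is the more tightly bound nucleus.

⁵²Cr; 8.78 MeV/nucleon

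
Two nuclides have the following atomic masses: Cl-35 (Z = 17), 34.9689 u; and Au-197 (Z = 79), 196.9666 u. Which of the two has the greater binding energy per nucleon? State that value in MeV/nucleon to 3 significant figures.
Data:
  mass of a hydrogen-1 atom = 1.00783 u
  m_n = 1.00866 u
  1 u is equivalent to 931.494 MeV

Cl-35: Σm = 17(1.00783) + 18(1.00866) = 35.28899 u; Δm = 0.32009 u; E_B = 298.16 MeV; E_B/A = 8.519 MeV
Au-197: Σm = 79(1.00783) + 118(1.00866) = 198.64045 u; Δm = 1.67385 u; E_B = 1559.18 MeV; E_B/A = 7.9146 MeV
Cl-35 has the higher binding energy per nucleon, so it is the more tightly bound nucleus.

Cl-35; 8.52 MeV/nucleon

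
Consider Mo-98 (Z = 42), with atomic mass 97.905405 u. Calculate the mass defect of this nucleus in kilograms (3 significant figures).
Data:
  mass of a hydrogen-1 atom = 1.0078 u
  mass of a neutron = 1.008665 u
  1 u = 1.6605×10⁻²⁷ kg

1.51e-27 kg

Σm = 42·m(¹H) + 56·m_n = 42.3276 + 56.485240 = 98.812840 u
The mass defect is 98.812840 − 97.905405 = 0.907435 u.
In SI units: 0.907435 u × 1.6605×10⁻²⁷ kg/u = 1.5068e-27 kg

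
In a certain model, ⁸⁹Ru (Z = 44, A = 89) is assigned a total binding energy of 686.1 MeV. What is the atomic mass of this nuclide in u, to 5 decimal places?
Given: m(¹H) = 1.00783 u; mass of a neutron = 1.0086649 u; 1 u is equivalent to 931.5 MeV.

88.99789 u

Mass defect = 686.1 MeV / (931.5 MeV/u) = 0.7365539 u
Constituent mass = 44(1.00783) + 45(1.0086649) = 89.7344405 u
Atomic mass = 89.7344405 − 0.7365539 = 88.9978866 u ≈ 88.99789 u (to 5 decimal places)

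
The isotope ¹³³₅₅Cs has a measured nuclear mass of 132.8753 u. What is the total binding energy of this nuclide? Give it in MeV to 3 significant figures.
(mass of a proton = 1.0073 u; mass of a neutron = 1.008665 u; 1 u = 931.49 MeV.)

The nucleus contains 55 protons and 133 − 55 = 78 neutrons.
Σm = 55·m_p + 78·m_n = 55.4015 + 78.675870 = 134.077370 u
The mass defect is 134.077370 − 132.8753 = 1.202070 u.
Converting to energy: 1.202070 u × 931.49 MeV/u = 1119.72 MeV

1120 MeV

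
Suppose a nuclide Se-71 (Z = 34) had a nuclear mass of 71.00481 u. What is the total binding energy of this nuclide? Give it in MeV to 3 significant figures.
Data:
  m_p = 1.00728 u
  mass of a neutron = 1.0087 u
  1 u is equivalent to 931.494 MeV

The nucleus contains 34 protons and 71 − 34 = 37 neutrons.
Σm = 34·m_p + 37·m_n = 34.24752 + 37.3219 = 71.56942 u
Mass defect Δm = 71.56942 − 71.00481 = 0.56461 u
Binding energy = Δm·c² = 0.56461 × 931.494 MeV/u = 525.931 MeV

526 MeV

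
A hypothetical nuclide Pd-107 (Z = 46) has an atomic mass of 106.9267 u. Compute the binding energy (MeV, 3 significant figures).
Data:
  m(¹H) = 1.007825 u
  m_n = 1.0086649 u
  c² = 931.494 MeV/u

896 MeV

Z = 46, so N = A − Z = 107 − 46 = 61.
Σm = 46·m(¹H) + 61·m_n = 46.359950 + 61.5285589 = 107.8885089 u
Δm = 107.8885089 − 106.9267 = 0.9618089 u
Binding energy = Δm·c² = 0.9618089 × 931.494 MeV/u = 895.919 MeV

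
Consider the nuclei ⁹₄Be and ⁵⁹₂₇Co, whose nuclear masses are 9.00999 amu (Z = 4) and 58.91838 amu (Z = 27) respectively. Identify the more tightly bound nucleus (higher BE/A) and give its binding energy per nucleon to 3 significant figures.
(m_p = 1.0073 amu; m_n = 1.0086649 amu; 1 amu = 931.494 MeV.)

⁵⁹₂₇Co; 8.78 MeV/nucleon

⁹₄Be: Σm = 4(1.0073) + 5(1.0086649) = 9.0725245 amu; Δm = 0.0625345 amu; E_B = 58.251 MeV; E_B/A = 6.472 MeV
⁵⁹₂₇Co: Σm = 27(1.0073) + 32(1.0086649) = 59.4743768 amu; Δm = 0.5559968 amu; E_B = 517.91 MeV; E_B/A = 8.778 MeV
⁵⁹₂₇Co has the higher binding energy per nucleon, so it is the more tightly bound nucleus.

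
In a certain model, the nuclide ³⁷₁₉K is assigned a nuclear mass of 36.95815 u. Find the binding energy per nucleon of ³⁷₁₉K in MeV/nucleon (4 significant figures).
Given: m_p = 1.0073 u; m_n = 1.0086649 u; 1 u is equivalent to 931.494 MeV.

With 19 protons and 18 neutrons (A = 37):
Mass of separated nucleons = 19(1.0073) + 18(1.0086649) = 19.1387 + 18.1559682 = 37.2946682 u
Δm = 37.2946682 − 36.95815 = 0.3365182 u
E_B = 0.3365182 × 931.494 = 313.465 MeV
BE/A = 313.465 MeV / 37 = 8.472 MeV/nucleon

8.472 MeV/nucleon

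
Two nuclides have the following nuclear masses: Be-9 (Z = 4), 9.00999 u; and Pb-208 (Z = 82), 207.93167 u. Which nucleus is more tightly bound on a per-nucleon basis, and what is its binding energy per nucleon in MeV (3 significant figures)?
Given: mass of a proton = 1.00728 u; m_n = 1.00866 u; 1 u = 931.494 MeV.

Pb-208; 7.87 MeV/nucleon

Be-9: Σm = 4(1.00728) + 5(1.00866) = 9.07242 u; Δm = 0.06243 u; E_B = 58.153 MeV; E_B/A = 6.461 MeV
Pb-208: Σm = 82(1.00728) + 126(1.00866) = 209.68812 u; Δm = 1.75645 u; E_B = 1636.1 MeV; E_B/A = 7.866 MeV
Pb-208 has the higher binding energy per nucleon, so it is the more tightly bound nucleus.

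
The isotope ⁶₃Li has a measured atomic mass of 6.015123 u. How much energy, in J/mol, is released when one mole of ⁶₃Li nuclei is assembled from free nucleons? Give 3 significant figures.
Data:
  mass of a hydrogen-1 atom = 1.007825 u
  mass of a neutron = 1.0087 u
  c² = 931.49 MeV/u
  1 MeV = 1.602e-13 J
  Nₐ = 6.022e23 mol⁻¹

With 3 protons and 3 neutrons (A = 6):
Σm = 3·m(¹H) + 3·m_n = 3.023475 + 3.0261 = 6.049575 u
Δm = 6.049575 − 6.015123 = 0.034452 u
E_B = 0.034452 × 931.49 = 32.0917 MeV
Per nucleus in joules: 32.0917 MeV × 1.602e-13 J/MeV = 5.1411e-12 J
Per mole: 5.1411e-12 J × 6.022e23 mol⁻¹ = 3.0960e+12 J/mol

3.10e+12 J/mol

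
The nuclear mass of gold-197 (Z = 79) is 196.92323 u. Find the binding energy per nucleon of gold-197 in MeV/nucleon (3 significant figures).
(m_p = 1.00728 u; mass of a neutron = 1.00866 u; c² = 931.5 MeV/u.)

Total constituent mass: 79 × 1.00728 + 118 × 1.00866 = 198.59700 u
Δm = 198.59700 − 196.92323 = 1.67377 u
E_B = 1.67377 × 931.5 = 1559.12 MeV
BE/A = 1559.12 MeV / 197 = 7.914 MeV/nucleon

7.91 MeV/nucleon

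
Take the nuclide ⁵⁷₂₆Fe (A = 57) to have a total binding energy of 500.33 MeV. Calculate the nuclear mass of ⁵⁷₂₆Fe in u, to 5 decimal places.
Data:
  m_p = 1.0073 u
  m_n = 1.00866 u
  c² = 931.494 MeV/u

Mass defect = 500.33 MeV / (931.494 MeV/u) = 0.5371264 u
Constituent mass = 26(1.0073) + 31(1.00866) = 57.45826 u
Nuclear mass = 57.45826 − 0.5371264 = 56.9211336 u ≈ 56.92113 u (to 5 decimal places)

56.92113 u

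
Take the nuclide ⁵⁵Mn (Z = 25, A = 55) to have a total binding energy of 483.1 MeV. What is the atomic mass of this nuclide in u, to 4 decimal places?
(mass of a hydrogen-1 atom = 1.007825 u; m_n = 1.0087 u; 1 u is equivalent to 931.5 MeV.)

Mass defect = 483.1 MeV / (931.5 MeV/u) = 0.518626 u
Constituent mass = 25(1.007825) + 30(1.0087) = 55.456625 u
Atomic mass = 55.456625 − 0.518626 = 54.937999 u ≈ 54.9380 u (to 4 decimal places)

54.9380 u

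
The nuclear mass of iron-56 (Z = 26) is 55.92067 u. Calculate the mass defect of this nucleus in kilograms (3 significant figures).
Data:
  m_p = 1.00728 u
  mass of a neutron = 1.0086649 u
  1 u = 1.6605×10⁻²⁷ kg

8.78e-28 kg

Total constituent mass: 26 × 1.00728 + 30 × 1.0086649 = 56.4492270 u
Mass defect Δm = 56.4492270 − 55.92067 = 0.5285570 u
In SI units: 0.5285570 u × 1.6605×10⁻²⁷ kg/u = 8.7767e-28 kg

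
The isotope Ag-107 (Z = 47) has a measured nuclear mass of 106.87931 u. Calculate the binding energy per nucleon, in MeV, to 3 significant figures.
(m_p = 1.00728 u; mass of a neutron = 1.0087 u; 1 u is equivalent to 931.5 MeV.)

Mass of separated nucleons = 47(1.00728) + 60(1.0087) = 47.34216 + 60.5220 = 107.86416 u
Mass defect Δm = 107.86416 − 106.87931 = 0.98485 u
E_B = 0.98485 × 931.5 = 917.388 MeV
Dividing by A = 107 gives 8.574 MeV per nucleon.

8.57 MeV/nucleon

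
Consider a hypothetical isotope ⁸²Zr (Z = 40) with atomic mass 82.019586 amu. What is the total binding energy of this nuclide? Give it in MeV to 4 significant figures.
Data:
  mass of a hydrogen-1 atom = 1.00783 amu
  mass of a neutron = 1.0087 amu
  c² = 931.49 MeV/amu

Mass of separated nucleons = 40(1.00783) + 42(1.0087) = 40.31320 + 42.3654 = 82.67860 amu
Mass defect Δm = 82.67860 − 82.019586 = 0.659014 amu
E_B = 0.659014 × 931.49 = 613.865 MeV

613.9 MeV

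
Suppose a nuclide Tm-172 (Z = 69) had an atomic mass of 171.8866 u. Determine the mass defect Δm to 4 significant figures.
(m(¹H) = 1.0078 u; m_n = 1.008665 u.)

Σm = 69·m(¹H) + 103·m_n = 69.5382 + 103.892495 = 173.430695 u
The mass defect is 173.430695 − 171.8866 = 1.544095 u.

1.544 u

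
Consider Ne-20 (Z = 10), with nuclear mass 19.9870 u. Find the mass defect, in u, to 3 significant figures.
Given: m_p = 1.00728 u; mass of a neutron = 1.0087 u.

Z = 10, so N = A − Z = 20 − 10 = 10.
Σm = 10·m_p + 10·m_n = 10.07280 + 10.0870 = 20.15980 u
The mass defect is 20.15980 − 19.9870 = 0.17280 u.

0.173 u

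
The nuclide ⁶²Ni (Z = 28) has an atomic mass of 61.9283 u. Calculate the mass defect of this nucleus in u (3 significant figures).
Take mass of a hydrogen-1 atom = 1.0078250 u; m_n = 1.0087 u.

With 28 protons and 34 neutrons (A = 62):
Total constituent mass: 28 × 1.0078250 + 34 × 1.0087 = 62.5149000 u
Δm = 62.5149000 − 61.9283 = 0.5866000 u

0.587 u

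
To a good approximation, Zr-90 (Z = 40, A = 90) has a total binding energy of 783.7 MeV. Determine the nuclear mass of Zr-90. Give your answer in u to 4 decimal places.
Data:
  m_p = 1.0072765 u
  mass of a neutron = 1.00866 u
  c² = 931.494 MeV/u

89.8827 u

Mass defect = 783.7 MeV / (931.494 MeV/u) = 0.841337 u
Constituent mass = 40(1.0072765) + 50(1.00866) = 90.7240600 u
Nuclear mass = 90.7240600 − 0.841337 = 89.8827230 u ≈ 89.8827 u (to 4 decimal places)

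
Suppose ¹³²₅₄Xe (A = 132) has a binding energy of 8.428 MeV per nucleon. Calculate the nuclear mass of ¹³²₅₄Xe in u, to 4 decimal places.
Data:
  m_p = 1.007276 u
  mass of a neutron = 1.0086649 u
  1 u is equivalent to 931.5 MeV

Total binding energy = 132 × 8.428 = 1112.496 MeV
Mass defect = 1112.496 MeV / (931.5 MeV/u) = 1.194306 u
Constituent mass = 54(1.007276) + 78(1.0086649) = 133.0687662 u
Nuclear mass = 133.0687662 − 1.194306 = 131.8744602 u ≈ 131.8745 u (to 4 decimal places)

131.8745 u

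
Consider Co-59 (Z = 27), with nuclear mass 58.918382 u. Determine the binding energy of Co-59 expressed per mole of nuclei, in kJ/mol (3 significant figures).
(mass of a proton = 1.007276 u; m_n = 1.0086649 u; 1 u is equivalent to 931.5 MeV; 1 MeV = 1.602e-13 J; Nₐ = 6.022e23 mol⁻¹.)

4.99e+10 kJ/mol

Total constituent mass: 27 × 1.007276 + 32 × 1.0086649 = 59.4737288 u
The mass defect is 59.4737288 − 58.918382 = 0.5553468 u.
Converting to energy: 0.5553468 u × 931.5 MeV/u = 517.306 MeV
Per nucleus in joules: 517.306 MeV × 1.602e-13 J/MeV = 8.2872e-11 J
Per mole: 8.2872e-11 J × 6.022e23 mol⁻¹ = 4.9906e+13 J/mol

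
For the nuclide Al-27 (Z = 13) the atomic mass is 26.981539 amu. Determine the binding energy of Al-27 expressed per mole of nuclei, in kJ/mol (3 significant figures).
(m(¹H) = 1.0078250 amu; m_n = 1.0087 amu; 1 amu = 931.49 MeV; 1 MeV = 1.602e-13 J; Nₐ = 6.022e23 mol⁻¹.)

2.17e+10 kJ/mol

Mass of separated nucleons = 13(1.0078250) + 14(1.0087) = 13.1017250 + 14.1218 = 27.2235250 amu
The mass defect is 27.2235250 − 26.981539 = 0.2419860 amu.
Converting to energy: 0.2419860 amu × 931.49 MeV/amu = 225.408 MeV
Per nucleus in joules: 225.408 MeV × 1.602e-13 J/MeV = 3.6110e-11 J
Per mole: 3.6110e-11 J × 6.022e23 mol⁻¹ = 2.1745e+13 J/mol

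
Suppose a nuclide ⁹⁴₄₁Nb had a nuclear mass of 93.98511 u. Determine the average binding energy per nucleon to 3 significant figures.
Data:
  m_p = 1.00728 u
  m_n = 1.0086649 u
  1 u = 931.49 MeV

The nucleus contains 41 protons and 94 − 41 = 53 neutrons.
Mass of separated nucleons = 41(1.00728) + 53(1.0086649) = 41.29848 + 53.4592397 = 94.7577197 u
Δm = 94.7577197 − 93.98511 = 0.7726097 u
Binding energy = Δm·c² = 0.7726097 × 931.49 MeV/u = 719.678 MeV
BE/A = 719.678 MeV / 94 = 7.656 MeV/nucleon

7.66 MeV/nucleon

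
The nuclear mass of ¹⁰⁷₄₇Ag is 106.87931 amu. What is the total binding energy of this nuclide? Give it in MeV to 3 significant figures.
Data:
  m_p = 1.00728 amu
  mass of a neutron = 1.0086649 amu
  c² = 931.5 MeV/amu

Z = 47, so N = A − Z = 107 − 47 = 60.
Total constituent mass: 47 × 1.00728 + 60 × 1.0086649 = 107.8620540 amu
The mass defect is 107.8620540 − 106.87931 = 0.9827440 amu.
Converting to energy: 0.9827440 amu × 931.5 MeV/amu = 915.426 MeV

915 MeV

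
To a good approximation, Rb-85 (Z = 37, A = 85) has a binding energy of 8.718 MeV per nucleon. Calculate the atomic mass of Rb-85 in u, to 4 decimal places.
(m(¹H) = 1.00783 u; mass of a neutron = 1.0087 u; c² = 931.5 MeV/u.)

84.9118 u

Total binding energy = 85 × 8.718 = 741.030 MeV
Mass defect = 741.030 MeV / (931.5 MeV/u) = 0.795523 u
Constituent mass = 37(1.00783) + 48(1.0087) = 85.70731 u
Atomic mass = 85.70731 − 0.795523 = 84.911787 u ≈ 84.9118 u (to 4 decimal places)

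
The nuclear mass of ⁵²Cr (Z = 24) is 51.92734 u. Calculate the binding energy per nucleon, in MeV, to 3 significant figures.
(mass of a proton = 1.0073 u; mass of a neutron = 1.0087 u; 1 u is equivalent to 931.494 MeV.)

Z = 24, so N = A − Z = 52 − 24 = 28.
Mass of separated nucleons = 24(1.0073) + 28(1.0087) = 24.1752 + 28.2436 = 52.4188 u
The mass defect is 52.4188 − 51.92734 = 0.49146 u.
E_B = 0.49146 × 931.494 = 457.792 MeV
Dividing by A = 52 gives 8.804 MeV per nucleon.

8.80 MeV/nucleon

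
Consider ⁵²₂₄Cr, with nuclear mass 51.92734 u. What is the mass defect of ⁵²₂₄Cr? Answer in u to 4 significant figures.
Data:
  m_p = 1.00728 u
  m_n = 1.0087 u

The nucleus contains 24 protons and 52 − 24 = 28 neutrons.
Total constituent mass: 24 × 1.00728 + 28 × 1.0087 = 52.41832 u
The mass defect is 52.41832 − 51.92734 = 0.49098 u.

0.4910 u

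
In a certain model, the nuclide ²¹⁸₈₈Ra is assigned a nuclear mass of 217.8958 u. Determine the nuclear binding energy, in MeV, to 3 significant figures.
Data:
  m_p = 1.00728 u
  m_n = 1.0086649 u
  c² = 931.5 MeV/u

1740 MeV

With 88 protons and 130 neutrons (A = 218):
Total constituent mass: 88 × 1.00728 + 130 × 1.0086649 = 219.7670770 u
Mass defect Δm = 219.7670770 − 217.8958 = 1.8712770 u
Binding energy = Δm·c² = 1.8712770 × 931.5 MeV/u = 1743.09 MeV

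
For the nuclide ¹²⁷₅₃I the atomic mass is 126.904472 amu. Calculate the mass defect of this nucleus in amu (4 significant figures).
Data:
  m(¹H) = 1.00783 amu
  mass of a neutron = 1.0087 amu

1.154 amu

Z = 53, so N = A − Z = 127 − 53 = 74.
Mass of separated nucleons = 53(1.00783) + 74(1.0087) = 53.41499 + 74.6438 = 128.05879 amu
Mass defect Δm = 128.05879 − 126.904472 = 1.154318 amu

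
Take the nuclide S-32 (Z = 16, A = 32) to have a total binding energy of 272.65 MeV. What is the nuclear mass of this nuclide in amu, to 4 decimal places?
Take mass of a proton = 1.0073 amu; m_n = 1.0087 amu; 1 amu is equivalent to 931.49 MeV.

Mass defect = 272.65 MeV / (931.49 MeV/amu) = 0.292703 amu
Constituent mass = 16(1.0073) + 16(1.0087) = 32.2560 amu
Nuclear mass = 32.2560 − 0.292703 = 31.963297 amu ≈ 31.9633 amu (to 4 decimal places)

31.9633 amu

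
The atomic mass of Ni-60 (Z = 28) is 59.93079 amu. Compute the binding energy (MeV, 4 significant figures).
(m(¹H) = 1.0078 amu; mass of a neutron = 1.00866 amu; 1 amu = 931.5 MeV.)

526.0 MeV

The nucleus contains 28 protons and 60 − 28 = 32 neutrons.
Σm = 28·m(¹H) + 32·m_n = 28.2184 + 32.27712 = 60.49552 amu
The mass defect is 60.49552 − 59.93079 = 0.56473 amu.
E_B = 0.56473 × 931.5 = 526.046 MeV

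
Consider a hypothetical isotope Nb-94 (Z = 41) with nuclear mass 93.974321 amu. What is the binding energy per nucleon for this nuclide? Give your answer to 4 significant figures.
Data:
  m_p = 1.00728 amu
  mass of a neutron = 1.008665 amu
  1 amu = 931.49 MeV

7.763 MeV/nucleon

With 41 protons and 53 neutrons (A = 94):
Σm = 41·m_p + 53·m_n = 41.29848 + 53.459245 = 94.757725 amu
The mass defect is 94.757725 − 93.974321 = 0.783404 amu.
Binding energy = Δm·c² = 0.783404 × 931.49 MeV/amu = 729.733 MeV
BE/A = 729.733 MeV / 94 = 7.763 MeV/nucleon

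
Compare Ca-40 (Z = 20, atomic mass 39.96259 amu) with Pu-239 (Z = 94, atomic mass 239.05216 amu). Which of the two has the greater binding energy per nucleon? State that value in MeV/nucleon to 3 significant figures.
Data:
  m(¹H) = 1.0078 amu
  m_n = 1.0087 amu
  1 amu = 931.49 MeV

Ca-40; 8.56 MeV/nucleon

Ca-40: Σm = 20(1.0078) + 20(1.0087) = 40.3300 amu; Δm = 0.36741 amu; E_B = 342.24 MeV; E_B/A = 8.556 MeV
Pu-239: Σm = 94(1.0078) + 145(1.0087) = 240.9947 amu; Δm = 1.94254 amu; E_B = 1809.5 MeV; E_B/A = 7.571 MeV
Ca-40 has the higher binding energy per nucleon, so it is the more tightly bound nucleus.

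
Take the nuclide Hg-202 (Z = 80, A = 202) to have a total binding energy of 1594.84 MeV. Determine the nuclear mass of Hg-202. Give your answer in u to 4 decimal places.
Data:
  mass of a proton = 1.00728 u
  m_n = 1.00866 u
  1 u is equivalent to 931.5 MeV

Mass defect = 1594.84 MeV / (931.5 MeV/u) = 1.712120 u
Constituent mass = 80(1.00728) + 122(1.00866) = 203.63892 u
Nuclear mass = 203.63892 − 1.712120 = 201.926800 u ≈ 201.9268 u (to 4 decimal places)

201.9268 u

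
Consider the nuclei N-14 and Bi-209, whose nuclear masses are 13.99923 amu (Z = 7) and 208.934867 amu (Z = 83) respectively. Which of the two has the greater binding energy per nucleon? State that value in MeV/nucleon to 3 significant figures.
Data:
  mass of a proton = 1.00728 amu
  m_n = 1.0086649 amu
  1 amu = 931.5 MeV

Bi-209; 7.85 MeV/nucleon

N-14: Σm = 7(1.00728) + 7(1.0086649) = 14.1116143 amu; Δm = 0.1123843 amu; E_B = 104.69 MeV; E_B/A = 7.478 MeV
Bi-209: Σm = 83(1.00728) + 126(1.0086649) = 210.6960174 amu; Δm = 1.7611504 amu; E_B = 1640.5 MeV; E_B/A = 7.849 MeV
Bi-209 has the higher binding energy per nucleon, so it is the more tightly bound nucleus.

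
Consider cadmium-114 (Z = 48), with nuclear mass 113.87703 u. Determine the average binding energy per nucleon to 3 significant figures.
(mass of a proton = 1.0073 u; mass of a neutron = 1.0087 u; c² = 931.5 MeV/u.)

8.56 MeV/nucleon

The nucleus contains 48 protons and 114 − 48 = 66 neutrons.
Mass of separated nucleons = 48(1.0073) + 66(1.0087) = 48.3504 + 66.5742 = 114.9246 u
The mass defect is 114.9246 − 113.87703 = 1.04757 u.
Converting to energy: 1.04757 u × 931.5 MeV/u = 975.811 MeV
BE/A = 975.811 MeV / 114 = 8.560 MeV/nucleon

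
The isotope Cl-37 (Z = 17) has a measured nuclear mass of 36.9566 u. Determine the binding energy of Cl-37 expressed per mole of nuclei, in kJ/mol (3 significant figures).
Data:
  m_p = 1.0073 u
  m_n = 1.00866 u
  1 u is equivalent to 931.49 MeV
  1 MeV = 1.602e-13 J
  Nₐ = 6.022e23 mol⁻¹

Z = 17, so N = A − Z = 37 − 17 = 20.
Mass of separated nucleons = 17(1.0073) + 20(1.00866) = 17.1241 + 20.17320 = 37.29730 u
Δm = 37.29730 − 36.9566 = 0.34070 u
Binding energy = Δm·c² = 0.34070 × 931.49 MeV/u = 317.359 MeV
Per nucleus in joules: 317.359 MeV × 1.602e-13 J/MeV = 5.0841e-11 J
Per mole: 5.0841e-11 J × 6.022e23 mol⁻¹ = 3.0616e+13 J/mol

3.06e+10 kJ/mol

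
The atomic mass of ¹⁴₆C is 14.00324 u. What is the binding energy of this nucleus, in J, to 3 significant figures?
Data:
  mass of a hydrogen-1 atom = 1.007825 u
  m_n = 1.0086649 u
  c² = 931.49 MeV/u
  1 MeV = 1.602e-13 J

The nucleus contains 6 protons and 14 − 6 = 8 neutrons.
Total constituent mass: 6 × 1.007825 + 8 × 1.0086649 = 14.1162692 u
The mass defect is 14.1162692 − 14.00324 = 0.1130292 u.
Binding energy = Δm·c² = 0.1130292 × 931.49 MeV/u = 105.286 MeV
In joules: 105.286 MeV × 1.602e-13 J/MeV = 1.6867e-11 J

1.69e-11 J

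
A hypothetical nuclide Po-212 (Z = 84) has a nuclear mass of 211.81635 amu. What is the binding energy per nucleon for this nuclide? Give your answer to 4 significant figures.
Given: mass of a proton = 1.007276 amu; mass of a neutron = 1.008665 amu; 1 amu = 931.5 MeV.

8.366 MeV/nucleon

Total constituent mass: 84 × 1.007276 + 128 × 1.008665 = 213.720304 amu
Δm = 213.720304 − 211.81635 = 1.903954 amu
E_B = 1.903954 × 931.5 = 1773.53 MeV
Per nucleon: 1773.53 / 212 = 8.366 MeV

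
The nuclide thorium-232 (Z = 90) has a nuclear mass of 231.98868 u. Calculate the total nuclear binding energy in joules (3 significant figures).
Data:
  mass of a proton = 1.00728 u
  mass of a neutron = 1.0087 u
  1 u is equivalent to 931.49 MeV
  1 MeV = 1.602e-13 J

With 90 protons and 142 neutrons (A = 232):
Σm = 90·m_p + 142·m_n = 90.65520 + 143.2354 = 233.89060 u
The mass defect is 233.89060 − 231.98868 = 1.90192 u.
Binding energy = Δm·c² = 1.90192 × 931.49 MeV/u = 1771.62 MeV
In joules: 1771.62 MeV × 1.602e-13 J/MeV = 2.8381e-10 J

2.84e-10 J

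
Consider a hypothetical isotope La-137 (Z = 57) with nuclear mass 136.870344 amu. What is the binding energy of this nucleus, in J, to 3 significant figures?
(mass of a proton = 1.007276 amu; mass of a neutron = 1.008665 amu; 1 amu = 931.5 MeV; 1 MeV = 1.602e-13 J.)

Total constituent mass: 57 × 1.007276 + 80 × 1.008665 = 138.107932 amu
Mass defect Δm = 138.107932 − 136.870344 = 1.237588 amu
Converting to energy: 1.237588 amu × 931.5 MeV/amu = 1152.81 MeV
In joules: 1152.81 MeV × 1.602e-13 J/MeV = 1.8468e-10 J

1.85e-10 J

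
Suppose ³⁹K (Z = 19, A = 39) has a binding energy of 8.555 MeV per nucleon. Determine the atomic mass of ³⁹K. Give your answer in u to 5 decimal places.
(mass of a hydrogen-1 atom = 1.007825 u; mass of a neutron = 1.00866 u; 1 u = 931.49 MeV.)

38.96369 u

Total binding energy = 39 × 8.555 = 333.645 MeV
Mass defect = 333.645 MeV / (931.49 MeV/u) = 0.3581842 u
Constituent mass = 19(1.007825) + 20(1.00866) = 39.321875 u
Atomic mass = 39.321875 − 0.3581842 = 38.9636908 u ≈ 38.96369 u (to 5 decimal places)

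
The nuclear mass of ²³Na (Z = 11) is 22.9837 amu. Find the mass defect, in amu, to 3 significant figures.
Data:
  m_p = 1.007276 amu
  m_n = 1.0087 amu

0.201 amu

Z = 11, so N = A − Z = 23 − 11 = 12.
Mass of separated nucleons = 11(1.007276) + 12(1.0087) = 11.080036 + 12.1044 = 23.184436 amu
The mass defect is 23.184436 − 22.9837 = 0.200736 amu.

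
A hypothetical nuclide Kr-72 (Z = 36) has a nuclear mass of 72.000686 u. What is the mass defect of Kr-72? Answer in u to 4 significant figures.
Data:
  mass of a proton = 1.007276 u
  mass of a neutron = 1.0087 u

0.5745 u

Z = 36, so N = A − Z = 72 − 36 = 36.
Total constituent mass: 36 × 1.007276 + 36 × 1.0087 = 72.575136 u
Δm = 72.575136 − 72.000686 = 0.574450 u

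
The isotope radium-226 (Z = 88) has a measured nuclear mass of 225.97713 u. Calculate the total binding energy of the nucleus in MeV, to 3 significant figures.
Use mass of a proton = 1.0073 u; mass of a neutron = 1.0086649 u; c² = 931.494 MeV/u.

1730 MeV

Σm = 88·m_p + 138·m_n = 88.6424 + 139.1957562 = 227.8381562 u
Mass defect Δm = 227.8381562 − 225.97713 = 1.8610262 u
E_B = 1.8610262 × 931.494 = 1733.53 MeV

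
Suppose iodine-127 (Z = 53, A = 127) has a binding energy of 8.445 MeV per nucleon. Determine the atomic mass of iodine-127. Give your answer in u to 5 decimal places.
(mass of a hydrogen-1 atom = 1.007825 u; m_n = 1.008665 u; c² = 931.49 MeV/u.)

126.90454 u

Total binding energy = 127 × 8.445 = 1072.515 MeV
Mass defect = 1072.515 MeV / (931.49 MeV/u) = 1.1513972 u
Constituent mass = 53(1.007825) + 74(1.008665) = 128.055935 u
Atomic mass = 128.055935 − 1.1513972 = 126.9045378 u ≈ 126.90454 u (to 5 decimal places)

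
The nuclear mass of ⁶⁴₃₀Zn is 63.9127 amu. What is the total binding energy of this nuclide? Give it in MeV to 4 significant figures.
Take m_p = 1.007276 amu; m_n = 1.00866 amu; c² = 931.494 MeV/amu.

558.9 MeV

The nucleus contains 30 protons and 64 − 30 = 34 neutrons.
Σm = 30·m_p + 34·m_n = 30.218280 + 34.29444 = 64.512720 amu
Mass defect Δm = 64.512720 − 63.9127 = 0.600020 amu
Converting to energy: 0.600020 amu × 931.494 MeV/amu = 558.915 MeV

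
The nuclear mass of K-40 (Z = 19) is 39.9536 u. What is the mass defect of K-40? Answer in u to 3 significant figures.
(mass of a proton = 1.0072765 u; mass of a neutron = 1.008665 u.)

0.367 u

Σm = 19·m_p + 21·m_n = 19.1382535 + 21.181965 = 40.3202185 u
Δm = 40.3202185 − 39.9536 = 0.3666185 u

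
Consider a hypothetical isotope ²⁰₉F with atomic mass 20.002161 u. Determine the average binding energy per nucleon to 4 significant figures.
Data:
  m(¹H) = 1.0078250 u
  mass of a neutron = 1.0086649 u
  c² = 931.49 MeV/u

7.619 MeV/nucleon

Σm = 9·m(¹H) + 11·m_n = 9.0704250 + 11.0953139 = 20.1657389 u
The mass defect is 20.1657389 − 20.002161 = 0.1635779 u.
Converting to energy: 0.1635779 u × 931.49 MeV/u = 152.371 MeV
Dividing by A = 20 gives 7.619 MeV per nucleon.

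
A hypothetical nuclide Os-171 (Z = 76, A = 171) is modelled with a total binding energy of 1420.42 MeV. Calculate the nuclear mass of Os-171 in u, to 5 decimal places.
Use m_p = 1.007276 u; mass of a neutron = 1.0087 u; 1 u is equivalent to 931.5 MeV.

Mass defect = 1420.42 MeV / (931.5 MeV/u) = 1.5248739 u
Constituent mass = 76(1.007276) + 95(1.0087) = 172.379476 u
Nuclear mass = 172.379476 − 1.5248739 = 170.8546021 u ≈ 170.85460 u (to 5 decimal places)

170.85460 u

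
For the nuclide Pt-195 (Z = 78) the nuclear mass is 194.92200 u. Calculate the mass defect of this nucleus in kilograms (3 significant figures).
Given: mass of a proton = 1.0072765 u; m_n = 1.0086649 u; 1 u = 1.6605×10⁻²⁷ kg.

Total constituent mass: 78 × 1.0072765 + 117 × 1.0086649 = 196.5813603 u
Mass defect Δm = 196.5813603 − 194.92200 = 1.6593603 u
In SI units: 1.6593603 u × 1.6605×10⁻²⁷ kg/u = 2.7554e-27 kg

2.76e-27 kg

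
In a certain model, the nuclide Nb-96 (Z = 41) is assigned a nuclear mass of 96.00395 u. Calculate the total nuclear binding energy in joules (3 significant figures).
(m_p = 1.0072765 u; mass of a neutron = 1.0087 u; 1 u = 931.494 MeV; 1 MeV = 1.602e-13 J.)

1.15e-10 J

The nucleus contains 41 protons and 96 − 41 = 55 neutrons.
Σm = 41·m_p + 55·m_n = 41.2983365 + 55.4785 = 96.7768365 u
Mass defect Δm = 96.7768365 − 96.00395 = 0.7728865 u
Converting to energy: 0.7728865 u × 931.494 MeV/u = 719.939 MeV
In joules: 719.939 MeV × 1.602e-13 J/MeV = 1.1533e-10 J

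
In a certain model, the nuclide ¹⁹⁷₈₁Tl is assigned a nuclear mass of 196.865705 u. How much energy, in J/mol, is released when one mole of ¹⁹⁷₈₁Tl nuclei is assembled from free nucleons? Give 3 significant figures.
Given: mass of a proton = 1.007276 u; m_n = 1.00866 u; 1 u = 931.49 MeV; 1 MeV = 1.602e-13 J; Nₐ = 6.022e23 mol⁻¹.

Σm = 81·m_p + 116·m_n = 81.589356 + 117.00456 = 198.593916 u
Mass defect Δm = 198.593916 − 196.865705 = 1.728211 u
E_B = 1.728211 × 931.49 = 1609.81 MeV
Per nucleus in joules: 1609.81 MeV × 1.602e-13 J/MeV = 2.5789e-10 J
Per mole: 2.5789e-10 J × 6.022e23 mol⁻¹ = 1.5530e+14 J/mol

1.55e+14 J/mol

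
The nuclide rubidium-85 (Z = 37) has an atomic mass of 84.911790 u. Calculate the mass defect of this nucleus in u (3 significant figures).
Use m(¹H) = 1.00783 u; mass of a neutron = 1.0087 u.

0.796 u

The nucleus contains 37 protons and 85 − 37 = 48 neutrons.
Σm = 37·m(¹H) + 48·m_n = 37.28971 + 48.4176 = 85.70731 u
The mass defect is 85.70731 − 84.911790 = 0.795520 u.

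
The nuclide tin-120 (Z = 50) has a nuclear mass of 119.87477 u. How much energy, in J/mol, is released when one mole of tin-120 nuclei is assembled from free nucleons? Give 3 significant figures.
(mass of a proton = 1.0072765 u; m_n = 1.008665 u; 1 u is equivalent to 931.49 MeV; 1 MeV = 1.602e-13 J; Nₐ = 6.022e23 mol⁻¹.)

9.85e+13 J/mol

Mass of separated nucleons = 50(1.0072765) + 70(1.008665) = 50.3638250 + 70.606550 = 120.9703750 u
The mass defect is 120.9703750 − 119.87477 = 1.0956050 u.
Binding energy = Δm·c² = 1.0956050 × 931.49 MeV/u = 1020.55 MeV
Per nucleus in joules: 1020.55 MeV × 1.602e-13 J/MeV = 1.6349e-10 J
Per mole: 1.6349e-10 J × 6.022e23 mol⁻¹ = 9.8454e+13 J/mol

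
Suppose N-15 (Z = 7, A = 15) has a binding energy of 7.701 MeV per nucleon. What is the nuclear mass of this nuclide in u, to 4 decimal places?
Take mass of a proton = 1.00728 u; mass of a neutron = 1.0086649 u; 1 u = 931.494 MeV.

14.9963 u

Total binding energy = 15 × 7.701 = 115.515 MeV
Mass defect = 115.515 MeV / (931.494 MeV/u) = 0.124010 u
Constituent mass = 7(1.00728) + 8(1.0086649) = 15.1202792 u
Nuclear mass = 15.1202792 − 0.124010 = 14.9962692 u ≈ 14.9963 u (to 4 decimal places)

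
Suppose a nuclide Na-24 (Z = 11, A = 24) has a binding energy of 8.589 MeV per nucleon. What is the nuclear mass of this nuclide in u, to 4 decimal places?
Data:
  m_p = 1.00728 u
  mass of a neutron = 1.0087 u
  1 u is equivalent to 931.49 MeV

Total binding energy = 24 × 8.589 = 206.136 MeV
Mass defect = 206.136 MeV / (931.49 MeV/u) = 0.221297 u
Constituent mass = 11(1.00728) + 13(1.0087) = 24.19318 u
Nuclear mass = 24.19318 − 0.221297 = 23.971883 u ≈ 23.9719 u (to 4 decimal places)

23.9719 u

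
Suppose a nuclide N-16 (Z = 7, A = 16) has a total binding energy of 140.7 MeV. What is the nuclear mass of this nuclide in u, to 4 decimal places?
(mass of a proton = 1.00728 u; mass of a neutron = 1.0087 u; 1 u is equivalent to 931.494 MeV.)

Mass defect = 140.7 MeV / (931.494 MeV/u) = 0.151048 u
Constituent mass = 7(1.00728) + 9(1.0087) = 16.12926 u
Nuclear mass = 16.12926 − 0.151048 = 15.978212 u ≈ 15.9782 u (to 4 decimal places)

15.9782 u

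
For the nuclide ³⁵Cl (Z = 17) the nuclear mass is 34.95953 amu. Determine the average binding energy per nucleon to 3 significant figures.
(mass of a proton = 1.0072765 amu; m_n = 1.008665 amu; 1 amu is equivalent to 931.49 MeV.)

8.52 MeV/nucleon

Σm = 17·m_p + 18·m_n = 17.1237005 + 18.155970 = 35.2796705 amu
Mass defect Δm = 35.2796705 − 34.95953 = 0.3201405 amu
Binding energy = Δm·c² = 0.3201405 × 931.49 MeV/amu = 298.208 MeV
BE/A = 298.208 MeV / 35 = 8.520 MeV/nucleon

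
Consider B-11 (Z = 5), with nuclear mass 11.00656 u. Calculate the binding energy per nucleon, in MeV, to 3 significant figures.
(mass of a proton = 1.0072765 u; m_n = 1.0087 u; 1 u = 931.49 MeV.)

6.95 MeV/nucleon

With 5 protons and 6 neutrons (A = 11):
Σm = 5·m_p + 6·m_n = 5.0363825 + 6.0522 = 11.0885825 u
Δm = 11.0885825 − 11.00656 = 0.0820225 u
E_B = 0.0820225 × 931.49 = 76.4031 MeV
Dividing by A = 11 gives 6.946 MeV per nucleon.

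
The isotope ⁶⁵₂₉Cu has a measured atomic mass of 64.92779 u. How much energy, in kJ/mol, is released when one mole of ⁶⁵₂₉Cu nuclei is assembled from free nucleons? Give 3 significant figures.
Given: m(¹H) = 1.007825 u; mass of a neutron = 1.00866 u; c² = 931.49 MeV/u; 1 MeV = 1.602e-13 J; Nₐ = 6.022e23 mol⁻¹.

Σm = 29·m(¹H) + 36·m_n = 29.226925 + 36.31176 = 65.538685 u
Mass defect Δm = 65.538685 − 64.92779 = 0.610895 u
E_B = 0.610895 × 931.49 = 569.043 MeV
Per nucleus in joules: 569.043 MeV × 1.602e-13 J/MeV = 9.1161e-11 J
Per mole: 9.1161e-11 J × 6.022e23 mol⁻¹ = 5.4897e+13 J/mol

5.49e+10 kJ/mol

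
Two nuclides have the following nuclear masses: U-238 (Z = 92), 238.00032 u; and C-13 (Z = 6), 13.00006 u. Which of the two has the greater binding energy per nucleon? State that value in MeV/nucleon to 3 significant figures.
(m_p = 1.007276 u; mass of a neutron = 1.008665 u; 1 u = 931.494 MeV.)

U-238: Σm = 92(1.007276) + 146(1.008665) = 239.934482 u; Δm = 1.934162 u; E_B = 1801.7 MeV; E_B/A = 7.570 MeV
C-13: Σm = 6(1.007276) + 7(1.008665) = 13.104311 u; Δm = 0.104251 u; E_B = 97.109 MeV; E_B/A = 7.470 MeV
U-238 has the higher binding energy per nucleon, so it is the more tightly bound nucleus.

U-238; 7.57 MeV/nucleon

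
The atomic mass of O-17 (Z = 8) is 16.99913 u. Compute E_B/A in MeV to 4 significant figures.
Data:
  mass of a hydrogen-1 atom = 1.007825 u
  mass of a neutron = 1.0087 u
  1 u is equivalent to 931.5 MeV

7.768 MeV/nucleon

The nucleus contains 8 protons and 17 − 8 = 9 neutrons.
Σm = 8·m(¹H) + 9·m_n = 8.062600 + 9.0783 = 17.140900 u
Δm = 17.140900 − 16.99913 = 0.141770 u
Binding energy = Δm·c² = 0.141770 × 931.5 MeV/u = 132.059 MeV
Dividing by A = 17 gives 7.768 MeV per nucleon.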